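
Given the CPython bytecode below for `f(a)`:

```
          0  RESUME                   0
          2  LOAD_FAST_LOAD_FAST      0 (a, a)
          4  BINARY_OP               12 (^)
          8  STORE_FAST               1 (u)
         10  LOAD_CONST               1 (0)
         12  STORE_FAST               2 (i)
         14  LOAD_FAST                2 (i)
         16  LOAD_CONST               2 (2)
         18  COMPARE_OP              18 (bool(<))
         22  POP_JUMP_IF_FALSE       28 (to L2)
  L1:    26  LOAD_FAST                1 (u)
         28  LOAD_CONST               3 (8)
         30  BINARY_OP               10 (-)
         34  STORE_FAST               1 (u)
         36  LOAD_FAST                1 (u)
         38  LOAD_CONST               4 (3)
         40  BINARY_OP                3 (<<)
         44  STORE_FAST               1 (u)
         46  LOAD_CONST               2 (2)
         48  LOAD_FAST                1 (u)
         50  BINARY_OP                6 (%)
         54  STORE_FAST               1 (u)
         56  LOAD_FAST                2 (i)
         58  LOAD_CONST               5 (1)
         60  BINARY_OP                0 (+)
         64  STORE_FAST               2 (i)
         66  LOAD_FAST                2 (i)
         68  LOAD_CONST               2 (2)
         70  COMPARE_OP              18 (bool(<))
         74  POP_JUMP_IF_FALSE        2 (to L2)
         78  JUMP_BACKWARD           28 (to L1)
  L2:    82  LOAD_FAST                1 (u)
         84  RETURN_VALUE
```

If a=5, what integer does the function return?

-558

LOAD_FAST_LOAD_FAST a,a → push 5,5. Stack: [5, 5]
BINARY_OP ^ → 5 ^ 5 = 0. Stack: [0]
STORE_FAST u → u=0. Stack: []
LOAD_CONST → push 0. Stack: [0]
STORE_FAST i → i=0. Stack: []
LOAD_FAST i → push 0. Stack: [0]
LOAD_CONST → push 2. Stack: [0, 2]
COMPARE_OP bool(<) → 0 vs 2 = True. Stack: [True]
POP_JUMP_IF_FALSE → pop True; no jump. Stack: []
LOAD_FAST u → push 0. Stack: [0]
LOAD_CONST → push 8. Stack: [0, 8]
BINARY_OP - → 0 - 8 = -8. Stack: [-8]
STORE_FAST u → u=-8. Stack: []
LOAD_FAST u → push -8. Stack: [-8]
LOAD_CONST → push 3. Stack: [-8, 3]
BINARY_OP << → -8 << 3 = -64. Stack: [-64]
STORE_FAST u → u=-64. Stack: []
LOAD_CONST → push 2. Stack: [2]
LOAD_FAST u → push -64. Stack: [2, -64]
BINARY_OP % → 2 % -64 = -62. Stack: [-62]
STORE_FAST u → u=-62. Stack: []
LOAD_FAST i → push 0. Stack: [0]
LOAD_CONST → push 1. Stack: [0, 1]
BINARY_OP + → 0 + 1 = 1. Stack: [1]
STORE_FAST i → i=1. Stack: []
LOAD_FAST i → push 1. Stack: [1]
LOAD_CONST → push 2. Stack: [1, 2]
COMPARE_OP bool(<) → 1 vs 2 = True. Stack: [True]
POP_JUMP_IF_FALSE → pop True; no jump. Stack: []
LOAD_FAST u → push -62. Stack: [-62]
LOAD_CONST → push 8. Stack: [-62, 8]
BINARY_OP - → -62 - 8 = -70. Stack: [-70]
STORE_FAST u → u=-70. Stack: []
LOAD_FAST u → push -70. Stack: [-70]
LOAD_CONST → push 3. Stack: [-70, 3]
BINARY_OP << → -70 << 3 = -560. Stack: [-560]
STORE_FAST u → u=-560. Stack: []
LOAD_CONST → push 2. Stack: [2]
LOAD_FAST u → push -560. Stack: [2, -560]
BINARY_OP % → 2 % -560 = -558. Stack: [-558]
STORE_FAST u → u=-558. Stack: []
LOAD_FAST i → push 1. Stack: [1]
LOAD_CONST → push 1. Stack: [1, 1]
BINARY_OP + → 1 + 1 = 2. Stack: [2]
STORE_FAST i → i=2. Stack: []
LOAD_FAST i → push 2. Stack: [2]
LOAD_CONST → push 2. Stack: [2, 2]
COMPARE_OP bool(<) → 2 vs 2 = False. Stack: [False]
POP_JUMP_IF_FALSE → pop False; jump. Stack: []
LOAD_FAST u → push -558. Stack: [-558]
RETURN_VALUE → return -558.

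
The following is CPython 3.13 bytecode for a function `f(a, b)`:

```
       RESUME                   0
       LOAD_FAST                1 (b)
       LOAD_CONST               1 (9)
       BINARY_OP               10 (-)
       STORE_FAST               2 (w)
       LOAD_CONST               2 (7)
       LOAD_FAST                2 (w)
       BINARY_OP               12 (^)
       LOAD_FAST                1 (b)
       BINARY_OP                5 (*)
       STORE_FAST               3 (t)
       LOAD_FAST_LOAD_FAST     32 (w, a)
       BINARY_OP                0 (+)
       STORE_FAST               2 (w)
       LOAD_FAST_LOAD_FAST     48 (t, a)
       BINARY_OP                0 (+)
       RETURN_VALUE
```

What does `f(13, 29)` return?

LOAD_FAST b → push 29. Stack: [29]
LOAD_CONST → push 9. Stack: [29, 9]
BINARY_OP - → 29 - 9 = 20. Stack: [20]
STORE_FAST w → w=20. Stack: []
LOAD_CONST → push 7. Stack: [7]
LOAD_FAST w → push 20. Stack: [7, 20]
BINARY_OP ^ → 7 ^ 20 = 19. Stack: [19]
LOAD_FAST b → push 29. Stack: [19, 29]
BINARY_OP * → 19 * 29 = 551. Stack: [551]
STORE_FAST t → t=551. Stack: []
LOAD_FAST_LOAD_FAST w,a → push 20,13. Stack: [20, 13]
BINARY_OP + → 20 + 13 = 33. Stack: [33]
STORE_FAST w → w=33. Stack: []
LOAD_FAST_LOAD_FAST t,a → push 551,13. Stack: [551, 13]
BINARY_OP + → 551 + 13 = 564. Stack: [564]
RETURN_VALUE → return 564.

564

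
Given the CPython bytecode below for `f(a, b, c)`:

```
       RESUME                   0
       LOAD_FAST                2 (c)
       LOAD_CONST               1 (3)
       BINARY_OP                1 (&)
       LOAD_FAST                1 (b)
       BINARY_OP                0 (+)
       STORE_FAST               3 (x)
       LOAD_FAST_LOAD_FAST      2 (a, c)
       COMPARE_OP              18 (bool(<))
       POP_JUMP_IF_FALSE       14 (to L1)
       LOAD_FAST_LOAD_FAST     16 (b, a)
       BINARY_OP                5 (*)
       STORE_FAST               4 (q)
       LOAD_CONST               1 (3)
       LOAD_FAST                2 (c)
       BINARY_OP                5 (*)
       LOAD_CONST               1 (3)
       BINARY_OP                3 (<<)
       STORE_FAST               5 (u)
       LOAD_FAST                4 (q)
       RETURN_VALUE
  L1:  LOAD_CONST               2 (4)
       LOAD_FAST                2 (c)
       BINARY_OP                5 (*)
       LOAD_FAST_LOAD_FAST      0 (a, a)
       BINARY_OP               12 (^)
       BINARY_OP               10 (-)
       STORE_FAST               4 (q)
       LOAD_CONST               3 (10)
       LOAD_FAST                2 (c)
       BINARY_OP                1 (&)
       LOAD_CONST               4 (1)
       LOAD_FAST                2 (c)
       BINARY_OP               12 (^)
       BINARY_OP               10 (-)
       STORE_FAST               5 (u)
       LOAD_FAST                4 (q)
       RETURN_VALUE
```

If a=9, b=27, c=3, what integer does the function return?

12

LOAD_FAST c → push 3. Stack: [3]
LOAD_CONST → push 3. Stack: [3, 3]
BINARY_OP & → 3 & 3 = 3. Stack: [3]
LOAD_FAST b → push 27. Stack: [3, 27]
BINARY_OP + → 3 + 27 = 30. Stack: [30]
STORE_FAST x → x=30. Stack: []
LOAD_FAST_LOAD_FAST a,c → push 9,3. Stack: [9, 3]
COMPARE_OP bool(<) → 9 vs 3 = False. Stack: [False]
POP_JUMP_IF_FALSE → pop False; jump. Stack: []
LOAD_CONST → push 4. Stack: [4]
LOAD_FAST c → push 3. Stack: [4, 3]
BINARY_OP * → 4 * 3 = 12. Stack: [12]
LOAD_FAST_LOAD_FAST a,a → push 9,9. Stack: [12, 9, 9]
BINARY_OP ^ → 9 ^ 9 = 0. Stack: [12, 0]
BINARY_OP - → 12 - 0 = 12. Stack: [12]
STORE_FAST q → q=12. Stack: []
LOAD_CONST → push 10. Stack: [10]
LOAD_FAST c → push 3. Stack: [10, 3]
BINARY_OP & → 10 & 3 = 2. Stack: [2]
LOAD_CONST → push 1. Stack: [2, 1]
LOAD_FAST c → push 3. Stack: [2, 1, 3]
BINARY_OP ^ → 1 ^ 3 = 2. Stack: [2, 2]
BINARY_OP - → 2 - 2 = 0. Stack: [0]
STORE_FAST u → u=0. Stack: []
LOAD_FAST q → push 12. Stack: [12]
RETURN_VALUE → return 12.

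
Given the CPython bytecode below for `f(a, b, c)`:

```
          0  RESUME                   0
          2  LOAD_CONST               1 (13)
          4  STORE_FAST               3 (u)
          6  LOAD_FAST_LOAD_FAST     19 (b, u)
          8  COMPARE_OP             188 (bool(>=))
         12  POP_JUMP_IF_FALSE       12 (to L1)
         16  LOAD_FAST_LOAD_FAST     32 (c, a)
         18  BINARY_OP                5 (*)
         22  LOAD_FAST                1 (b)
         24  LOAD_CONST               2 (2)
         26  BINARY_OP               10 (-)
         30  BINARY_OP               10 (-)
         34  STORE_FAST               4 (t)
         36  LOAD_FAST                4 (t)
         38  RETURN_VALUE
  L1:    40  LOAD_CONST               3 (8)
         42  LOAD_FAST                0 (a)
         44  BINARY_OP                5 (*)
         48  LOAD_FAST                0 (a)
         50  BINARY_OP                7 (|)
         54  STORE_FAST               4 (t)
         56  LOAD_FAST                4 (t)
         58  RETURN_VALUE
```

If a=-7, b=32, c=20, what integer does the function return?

LOAD_CONST → push 13. Stack: [13]
STORE_FAST u → u=13. Stack: []
LOAD_FAST_LOAD_FAST b,u → push 32,13. Stack: [32, 13]
COMPARE_OP bool(>=) → 32 vs 13 = True. Stack: [True]
POP_JUMP_IF_FALSE → pop True; no jump. Stack: []
LOAD_FAST_LOAD_FAST c,a → push 20,-7. Stack: [20, -7]
BINARY_OP * → 20 * -7 = -140. Stack: [-140]
LOAD_FAST b → push 32. Stack: [-140, 32]
LOAD_CONST → push 2. Stack: [-140, 32, 2]
BINARY_OP - → 32 - 2 = 30. Stack: [-140, 30]
BINARY_OP - → -140 - 30 = -170. Stack: [-170]
STORE_FAST t → t=-170. Stack: []
LOAD_FAST t → push -170. Stack: [-170]
RETURN_VALUE → return -170.

-170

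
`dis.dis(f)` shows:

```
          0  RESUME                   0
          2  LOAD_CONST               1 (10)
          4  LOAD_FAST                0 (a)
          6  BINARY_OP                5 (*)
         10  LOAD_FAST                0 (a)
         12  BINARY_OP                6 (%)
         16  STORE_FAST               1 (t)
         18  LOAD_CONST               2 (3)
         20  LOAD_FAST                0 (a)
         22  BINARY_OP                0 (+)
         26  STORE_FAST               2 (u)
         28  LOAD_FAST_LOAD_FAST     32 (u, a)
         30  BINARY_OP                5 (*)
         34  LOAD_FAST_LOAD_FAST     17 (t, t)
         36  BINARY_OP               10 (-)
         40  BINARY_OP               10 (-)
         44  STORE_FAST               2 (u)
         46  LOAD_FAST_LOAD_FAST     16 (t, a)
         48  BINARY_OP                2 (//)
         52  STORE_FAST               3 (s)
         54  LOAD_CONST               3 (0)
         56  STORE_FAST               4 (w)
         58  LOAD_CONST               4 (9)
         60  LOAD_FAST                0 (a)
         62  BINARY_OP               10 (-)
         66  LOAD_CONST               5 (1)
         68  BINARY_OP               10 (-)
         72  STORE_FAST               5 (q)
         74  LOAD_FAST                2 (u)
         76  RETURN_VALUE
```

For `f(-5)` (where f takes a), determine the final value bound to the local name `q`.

LOAD_CONST → push 10. Stack: [10]
LOAD_FAST a → push -5. Stack: [10, -5]
BINARY_OP * → 10 * -5 = -50. Stack: [-50]
LOAD_FAST a → push -5. Stack: [-50, -5]
BINARY_OP % → -50 % -5 = 0. Stack: [0]
STORE_FAST t → t=0. Stack: []
LOAD_CONST → push 3. Stack: [3]
LOAD_FAST a → push -5. Stack: [3, -5]
BINARY_OP + → 3 + -5 = -2. Stack: [-2]
STORE_FAST u → u=-2. Stack: []
LOAD_FAST_LOAD_FAST u,a → push -2,-5. Stack: [-2, -5]
BINARY_OP * → -2 * -5 = 10. Stack: [10]
LOAD_FAST_LOAD_FAST t,t → push 0,0. Stack: [10, 0, 0]
BINARY_OP - → 0 - 0 = 0. Stack: [10, 0]
BINARY_OP - → 10 - 0 = 10. Stack: [10]
STORE_FAST u → u=10. Stack: []
LOAD_FAST_LOAD_FAST t,a → push 0,-5. Stack: [0, -5]
BINARY_OP // → 0 // -5 = 0. Stack: [0]
STORE_FAST s → s=0. Stack: []
LOAD_CONST → push 0. Stack: [0]
STORE_FAST w → w=0. Stack: []
LOAD_CONST → push 9. Stack: [9]
LOAD_FAST a → push -5. Stack: [9, -5]
BINARY_OP - → 9 - -5 = 14. Stack: [14]
LOAD_CONST → push 1. Stack: [14, 1]
BINARY_OP - → 14 - 1 = 13. Stack: [13]
STORE_FAST q → q=13. Stack: []
LOAD_FAST u → push 10. Stack: [10]
RETURN_VALUE → return 10.

13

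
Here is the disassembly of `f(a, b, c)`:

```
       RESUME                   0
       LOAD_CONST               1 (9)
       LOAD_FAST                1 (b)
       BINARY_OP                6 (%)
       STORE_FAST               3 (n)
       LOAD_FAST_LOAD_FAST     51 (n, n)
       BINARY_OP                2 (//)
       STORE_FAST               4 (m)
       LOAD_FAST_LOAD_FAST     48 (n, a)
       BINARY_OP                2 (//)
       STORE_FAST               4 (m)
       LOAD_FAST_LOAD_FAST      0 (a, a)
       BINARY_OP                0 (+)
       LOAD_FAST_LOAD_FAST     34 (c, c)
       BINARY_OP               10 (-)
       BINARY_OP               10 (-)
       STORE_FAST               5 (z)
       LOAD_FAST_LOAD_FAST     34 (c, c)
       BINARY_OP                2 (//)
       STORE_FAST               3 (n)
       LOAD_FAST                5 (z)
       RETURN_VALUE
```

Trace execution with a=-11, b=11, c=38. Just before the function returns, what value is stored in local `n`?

LOAD_CONST → push 9. Stack: [9]
LOAD_FAST b → push 11. Stack: [9, 11]
BINARY_OP % → 9 % 11 = 9. Stack: [9]
STORE_FAST n → n=9. Stack: []
LOAD_FAST_LOAD_FAST n,n → push 9,9. Stack: [9, 9]
BINARY_OP // → 9 // 9 = 1. Stack: [1]
STORE_FAST m → m=1. Stack: []
LOAD_FAST_LOAD_FAST n,a → push 9,-11. Stack: [9, -11]
BINARY_OP // → 9 // -11 = -1. Stack: [-1]
STORE_FAST m → m=-1. Stack: []
LOAD_FAST_LOAD_FAST a,a → push -11,-11. Stack: [-11, -11]
BINARY_OP + → -11 + -11 = -22. Stack: [-22]
LOAD_FAST_LOAD_FAST c,c → push 38,38. Stack: [-22, 38, 38]
BINARY_OP - → 38 - 38 = 0. Stack: [-22, 0]
BINARY_OP - → -22 - 0 = -22. Stack: [-22]
STORE_FAST z → z=-22. Stack: []
LOAD_FAST_LOAD_FAST c,c → push 38,38. Stack: [38, 38]
BINARY_OP // → 38 // 38 = 1. Stack: [1]
STORE_FAST n → n=1. Stack: []
LOAD_FAST z → push -22. Stack: [-22]
RETURN_VALUE → return -22.

1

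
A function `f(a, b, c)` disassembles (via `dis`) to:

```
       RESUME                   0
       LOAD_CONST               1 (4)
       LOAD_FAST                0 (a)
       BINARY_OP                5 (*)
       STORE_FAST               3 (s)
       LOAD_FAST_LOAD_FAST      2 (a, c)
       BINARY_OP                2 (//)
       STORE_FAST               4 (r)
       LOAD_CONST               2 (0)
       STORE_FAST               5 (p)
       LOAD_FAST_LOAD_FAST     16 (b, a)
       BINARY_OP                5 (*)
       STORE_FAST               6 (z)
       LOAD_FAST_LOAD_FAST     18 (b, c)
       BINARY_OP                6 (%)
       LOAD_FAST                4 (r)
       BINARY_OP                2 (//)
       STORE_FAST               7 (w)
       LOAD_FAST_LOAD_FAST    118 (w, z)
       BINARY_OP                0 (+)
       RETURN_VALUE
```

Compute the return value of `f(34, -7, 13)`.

-235

LOAD_CONST → push 4. Stack: [4]
LOAD_FAST a → push 34. Stack: [4, 34]
BINARY_OP * → 4 * 34 = 136. Stack: [136]
STORE_FAST s → s=136. Stack: []
LOAD_FAST_LOAD_FAST a,c → push 34,13. Stack: [34, 13]
BINARY_OP // → 34 // 13 = 2. Stack: [2]
STORE_FAST r → r=2. Stack: []
LOAD_CONST → push 0. Stack: [0]
STORE_FAST p → p=0. Stack: []
LOAD_FAST_LOAD_FAST b,a → push -7,34. Stack: [-7, 34]
BINARY_OP * → -7 * 34 = -238. Stack: [-238]
STORE_FAST z → z=-238. Stack: []
LOAD_FAST_LOAD_FAST b,c → push -7,13. Stack: [-7, 13]
BINARY_OP % → -7 % 13 = 6. Stack: [6]
LOAD_FAST r → push 2. Stack: [6, 2]
BINARY_OP // → 6 // 2 = 3. Stack: [3]
STORE_FAST w → w=3. Stack: []
LOAD_FAST_LOAD_FAST w,z → push 3,-238. Stack: [3, -238]
BINARY_OP + → 3 + -238 = -235. Stack: [-235]
RETURN_VALUE → return -235.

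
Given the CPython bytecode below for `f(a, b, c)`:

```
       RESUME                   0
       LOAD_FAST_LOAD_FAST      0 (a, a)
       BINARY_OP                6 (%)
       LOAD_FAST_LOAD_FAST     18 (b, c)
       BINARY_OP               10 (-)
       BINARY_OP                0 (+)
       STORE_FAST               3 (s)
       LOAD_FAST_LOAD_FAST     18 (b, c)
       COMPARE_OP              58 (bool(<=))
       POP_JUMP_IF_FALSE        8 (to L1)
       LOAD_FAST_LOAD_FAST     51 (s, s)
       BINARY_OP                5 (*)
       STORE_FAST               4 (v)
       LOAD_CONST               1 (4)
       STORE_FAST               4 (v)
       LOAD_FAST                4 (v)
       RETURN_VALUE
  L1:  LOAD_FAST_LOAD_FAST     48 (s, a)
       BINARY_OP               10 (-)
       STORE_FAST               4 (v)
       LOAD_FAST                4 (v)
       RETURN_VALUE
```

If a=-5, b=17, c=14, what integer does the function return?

8

LOAD_FAST_LOAD_FAST a,a → push -5,-5. Stack: [-5, -5]
BINARY_OP % → -5 % -5 = 0. Stack: [0]
LOAD_FAST_LOAD_FAST b,c → push 17,14. Stack: [0, 17, 14]
BINARY_OP - → 17 - 14 = 3. Stack: [0, 3]
BINARY_OP + → 0 + 3 = 3. Stack: [3]
STORE_FAST s → s=3. Stack: []
LOAD_FAST_LOAD_FAST b,c → push 17,14. Stack: [17, 14]
COMPARE_OP bool(<=) → 17 vs 14 = False. Stack: [False]
POP_JUMP_IF_FALSE → pop False; jump. Stack: []
LOAD_FAST_LOAD_FAST s,a → push 3,-5. Stack: [3, -5]
BINARY_OP - → 3 - -5 = 8. Stack: [8]
STORE_FAST v → v=8. Stack: []
LOAD_FAST v → push 8. Stack: [8]
RETURN_VALUE → return 8.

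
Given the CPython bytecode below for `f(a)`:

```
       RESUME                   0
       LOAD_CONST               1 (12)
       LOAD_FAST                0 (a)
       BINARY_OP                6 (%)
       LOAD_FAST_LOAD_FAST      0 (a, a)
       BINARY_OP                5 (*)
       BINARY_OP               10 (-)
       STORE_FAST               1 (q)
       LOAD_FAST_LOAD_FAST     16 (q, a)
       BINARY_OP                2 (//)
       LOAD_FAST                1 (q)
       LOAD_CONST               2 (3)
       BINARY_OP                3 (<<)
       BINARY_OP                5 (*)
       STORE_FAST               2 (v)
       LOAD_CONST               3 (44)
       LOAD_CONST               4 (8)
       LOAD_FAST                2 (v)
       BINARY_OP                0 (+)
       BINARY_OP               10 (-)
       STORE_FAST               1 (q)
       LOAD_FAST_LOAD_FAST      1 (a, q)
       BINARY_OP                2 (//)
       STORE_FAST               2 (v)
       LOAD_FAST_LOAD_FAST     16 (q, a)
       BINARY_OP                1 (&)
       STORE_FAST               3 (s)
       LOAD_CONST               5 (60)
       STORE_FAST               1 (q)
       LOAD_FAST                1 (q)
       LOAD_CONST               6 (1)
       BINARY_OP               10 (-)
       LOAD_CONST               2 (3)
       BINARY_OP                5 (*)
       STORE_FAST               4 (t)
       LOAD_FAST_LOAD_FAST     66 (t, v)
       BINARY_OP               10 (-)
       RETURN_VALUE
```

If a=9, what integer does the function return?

LOAD_CONST → push 12. Stack: [12]
LOAD_FAST a → push 9. Stack: [12, 9]
BINARY_OP % → 12 % 9 = 3. Stack: [3]
LOAD_FAST_LOAD_FAST a,a → push 9,9. Stack: [3, 9, 9]
BINARY_OP * → 9 * 9 = 81. Stack: [3, 81]
BINARY_OP - → 3 - 81 = -78. Stack: [-78]
STORE_FAST q → q=-78. Stack: []
LOAD_FAST_LOAD_FAST q,a → push -78,9. Stack: [-78, 9]
BINARY_OP // → -78 // 9 = -9. Stack: [-9]
LOAD_FAST q → push -78. Stack: [-9, -78]
LOAD_CONST → push 3. Stack: [-9, -78, 3]
BINARY_OP << → -78 << 3 = -624. Stack: [-9, -624]
BINARY_OP * → -9 * -624 = 5616. Stack: [5616]
STORE_FAST v → v=5616. Stack: []
LOAD_CONST → push 44. Stack: [44]
LOAD_CONST → push 8. Stack: [44, 8]
LOAD_FAST v → push 5616. Stack: [44, 8, 5616]
BINARY_OP + → 8 + 5616 = 5624. Stack: [44, 5624]
BINARY_OP - → 44 - 5624 = -5580. Stack: [-5580]
STORE_FAST q → q=-5580. Stack: []
LOAD_FAST_LOAD_FAST a,q → push 9,-5580. Stack: [9, -5580]
BINARY_OP // → 9 // -5580 = -1. Stack: [-1]
STORE_FAST v → v=-1. Stack: []
LOAD_FAST_LOAD_FAST q,a → push -5580,9. Stack: [-5580, 9]
BINARY_OP & → -5580 & 9 = 0. Stack: [0]
STORE_FAST s → s=0. Stack: []
LOAD_CONST → push 60. Stack: [60]
STORE_FAST q → q=60. Stack: []
LOAD_FAST q → push 60. Stack: [60]
LOAD_CONST → push 1. Stack: [60, 1]
BINARY_OP - → 60 - 1 = 59. Stack: [59]
LOAD_CONST → push 3. Stack: [59, 3]
BINARY_OP * → 59 * 3 = 177. Stack: [177]
STORE_FAST t → t=177. Stack: []
LOAD_FAST_LOAD_FAST t,v → push 177,-1. Stack: [177, -1]
BINARY_OP - → 177 - -1 = 178. Stack: [178]
RETURN_VALUE → return 178.

178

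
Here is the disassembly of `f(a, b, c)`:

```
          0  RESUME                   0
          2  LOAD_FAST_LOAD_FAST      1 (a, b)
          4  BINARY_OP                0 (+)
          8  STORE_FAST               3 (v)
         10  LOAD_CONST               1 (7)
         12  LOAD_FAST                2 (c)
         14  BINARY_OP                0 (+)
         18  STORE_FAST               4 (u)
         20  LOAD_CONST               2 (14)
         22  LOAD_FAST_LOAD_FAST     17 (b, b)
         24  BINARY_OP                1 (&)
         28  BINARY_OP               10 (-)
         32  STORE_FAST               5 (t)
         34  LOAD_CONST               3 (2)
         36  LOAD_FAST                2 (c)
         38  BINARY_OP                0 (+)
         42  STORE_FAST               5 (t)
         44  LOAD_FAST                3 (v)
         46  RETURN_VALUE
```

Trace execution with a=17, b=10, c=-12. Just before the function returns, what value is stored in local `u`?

LOAD_FAST_LOAD_FAST a,b → push 17,10. Stack: [17, 10]
BINARY_OP + → 17 + 10 = 27. Stack: [27]
STORE_FAST v → v=27. Stack: []
LOAD_CONST → push 7. Stack: [7]
LOAD_FAST c → push -12. Stack: [7, -12]
BINARY_OP + → 7 + -12 = -5. Stack: [-5]
STORE_FAST u → u=-5. Stack: []
LOAD_CONST → push 14. Stack: [14]
LOAD_FAST_LOAD_FAST b,b → push 10,10. Stack: [14, 10, 10]
BINARY_OP & → 10 & 10 = 10. Stack: [14, 10]
BINARY_OP - → 14 - 10 = 4. Stack: [4]
STORE_FAST t → t=4. Stack: []
LOAD_CONST → push 2. Stack: [2]
LOAD_FAST c → push -12. Stack: [2, -12]
BINARY_OP + → 2 + -12 = -10. Stack: [-10]
STORE_FAST t → t=-10. Stack: []
LOAD_FAST v → push 27. Stack: [27]
RETURN_VALUE → return 27.

-5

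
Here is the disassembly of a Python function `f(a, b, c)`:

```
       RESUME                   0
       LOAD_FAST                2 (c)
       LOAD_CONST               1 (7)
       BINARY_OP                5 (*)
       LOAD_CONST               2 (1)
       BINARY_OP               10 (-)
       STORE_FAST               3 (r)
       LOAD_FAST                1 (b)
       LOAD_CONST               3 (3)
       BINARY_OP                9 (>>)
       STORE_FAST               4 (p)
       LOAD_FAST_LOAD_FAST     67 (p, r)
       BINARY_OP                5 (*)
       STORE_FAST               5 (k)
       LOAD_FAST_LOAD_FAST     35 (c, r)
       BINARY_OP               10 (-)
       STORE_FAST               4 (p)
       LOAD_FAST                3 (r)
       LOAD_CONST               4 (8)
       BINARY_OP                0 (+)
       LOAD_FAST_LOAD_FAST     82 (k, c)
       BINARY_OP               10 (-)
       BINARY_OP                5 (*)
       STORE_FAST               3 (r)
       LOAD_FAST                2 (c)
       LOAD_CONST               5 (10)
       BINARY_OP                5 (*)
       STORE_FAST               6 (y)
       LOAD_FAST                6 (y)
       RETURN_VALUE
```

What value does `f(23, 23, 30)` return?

300

LOAD_FAST c → push 30. Stack: [30]
LOAD_CONST → push 7. Stack: [30, 7]
BINARY_OP * → 30 * 7 = 210. Stack: [210]
LOAD_CONST → push 1. Stack: [210, 1]
BINARY_OP - → 210 - 1 = 209. Stack: [209]
STORE_FAST r → r=209. Stack: []
LOAD_FAST b → push 23. Stack: [23]
LOAD_CONST → push 3. Stack: [23, 3]
BINARY_OP >> → 23 >> 3 = 2. Stack: [2]
STORE_FAST p → p=2. Stack: []
LOAD_FAST_LOAD_FAST p,r → push 2,209. Stack: [2, 209]
BINARY_OP * → 2 * 209 = 418. Stack: [418]
STORE_FAST k → k=418. Stack: []
LOAD_FAST_LOAD_FAST c,r → push 30,209. Stack: [30, 209]
BINARY_OP - → 30 - 209 = -179. Stack: [-179]
STORE_FAST p → p=-179. Stack: []
LOAD_FAST r → push 209. Stack: [209]
LOAD_CONST → push 8. Stack: [209, 8]
BINARY_OP + → 209 + 8 = 217. Stack: [217]
LOAD_FAST_LOAD_FAST k,c → push 418,30. Stack: [217, 418, 30]
BINARY_OP - → 418 - 30 = 388. Stack: [217, 388]
BINARY_OP * → 217 * 388 = 84196. Stack: [84196]
STORE_FAST r → r=84196. Stack: []
LOAD_FAST c → push 30. Stack: [30]
LOAD_CONST → push 10. Stack: [30, 10]
BINARY_OP * → 30 * 10 = 300. Stack: [300]
STORE_FAST y → y=300. Stack: []
LOAD_FAST y → push 300. Stack: [300]
RETURN_VALUE → return 300.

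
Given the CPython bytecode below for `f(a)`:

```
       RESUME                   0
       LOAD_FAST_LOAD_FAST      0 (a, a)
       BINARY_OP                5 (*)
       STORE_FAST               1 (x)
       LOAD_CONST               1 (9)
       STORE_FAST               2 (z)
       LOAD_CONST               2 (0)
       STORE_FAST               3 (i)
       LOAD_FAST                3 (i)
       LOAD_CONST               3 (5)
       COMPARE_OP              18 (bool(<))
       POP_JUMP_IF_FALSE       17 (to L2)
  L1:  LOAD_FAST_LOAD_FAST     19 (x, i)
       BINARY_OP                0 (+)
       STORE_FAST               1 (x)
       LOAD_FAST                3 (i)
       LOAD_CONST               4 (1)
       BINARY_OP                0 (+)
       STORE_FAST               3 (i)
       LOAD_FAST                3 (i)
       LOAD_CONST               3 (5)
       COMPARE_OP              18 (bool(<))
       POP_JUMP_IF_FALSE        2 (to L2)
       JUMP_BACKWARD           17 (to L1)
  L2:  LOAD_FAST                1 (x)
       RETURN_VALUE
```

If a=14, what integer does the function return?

206

LOAD_FAST_LOAD_FAST a,a → push 14,14
BINARY_OP * → 14 * 14 = 196
STORE_FAST x → x=196
LOAD_CONST → push 9
STORE_FAST z → z=9
LOAD_CONST → push 0
STORE_FAST i → i=0
LOAD_FAST i → push 0
LOAD_CONST → push 5
COMPARE_OP bool(<) → 0 vs 5 = True
POP_JUMP_IF_FALSE → pop True; no jump
LOAD_FAST_LOAD_FAST x,i → push 196,0
BINARY_OP + → 196 + 0 = 196
STORE_FAST x → x=196
LOAD_FAST i → push 0
LOAD_CONST → push 1
BINARY_OP + → 0 + 1 = 1
STORE_FAST i → i=1
LOAD_FAST i → push 1
LOAD_CONST → push 5
COMPARE_OP bool(<) → 1 vs 5 = True
POP_JUMP_IF_FALSE → pop True; no jump
LOAD_FAST_LOAD_FAST x,i → push 196,1
BINARY_OP + → 196 + 1 = 197
STORE_FAST x → x=197
LOAD_FAST i → push 1
LOAD_CONST → push 1
BINARY_OP + → 1 + 1 = 2
STORE_FAST i → i=2
LOAD_FAST i → push 2
LOAD_CONST → push 5
COMPARE_OP bool(<) → 2 vs 5 = True
POP_JUMP_IF_FALSE → pop True; no jump
LOAD_FAST_LOAD_FAST x,i → push 197,2
BINARY_OP + → 197 + 2 = 199
STORE_FAST x → x=199
LOAD_FAST i → push 2
LOAD_CONST → push 1
BINARY_OP + → 2 + 1 = 3
STORE_FAST i → i=3
LOAD_FAST i → push 3
LOAD_CONST → push 5
COMPARE_OP bool(<) → 3 vs 5 = True
POP_JUMP_IF_FALSE → pop True; no jump
LOAD_FAST_LOAD_FAST x,i → push 199,3
BINARY_OP + → 199 + 3 = 202
STORE_FAST x → x=202
LOAD_FAST i → push 3
LOAD_CONST → push 1
BINARY_OP + → 3 + 1 = 4
STORE_FAST i → i=4
LOAD_FAST i → push 4
LOAD_CONST → push 5
COMPARE_OP bool(<) → 4 vs 5 = True
POP_JUMP_IF_FALSE → pop True; no jump
LOAD_FAST_LOAD_FAST x,i → push 202,4
BINARY_OP + → 202 + 4 = 206
STORE_FAST x → x=206
LOAD_FAST i → push 4
LOAD_CONST → push 1
BINARY_OP + → 4 + 1 = 5
STORE_FAST i → i=5
LOAD_FAST i → push 5
LOAD_CONST → push 5
COMPARE_OP bool(<) → 5 vs 5 = False
POP_JUMP_IF_FALSE → pop False; jump
LOAD_FAST x → push 206
RETURN_VALUE → return 206.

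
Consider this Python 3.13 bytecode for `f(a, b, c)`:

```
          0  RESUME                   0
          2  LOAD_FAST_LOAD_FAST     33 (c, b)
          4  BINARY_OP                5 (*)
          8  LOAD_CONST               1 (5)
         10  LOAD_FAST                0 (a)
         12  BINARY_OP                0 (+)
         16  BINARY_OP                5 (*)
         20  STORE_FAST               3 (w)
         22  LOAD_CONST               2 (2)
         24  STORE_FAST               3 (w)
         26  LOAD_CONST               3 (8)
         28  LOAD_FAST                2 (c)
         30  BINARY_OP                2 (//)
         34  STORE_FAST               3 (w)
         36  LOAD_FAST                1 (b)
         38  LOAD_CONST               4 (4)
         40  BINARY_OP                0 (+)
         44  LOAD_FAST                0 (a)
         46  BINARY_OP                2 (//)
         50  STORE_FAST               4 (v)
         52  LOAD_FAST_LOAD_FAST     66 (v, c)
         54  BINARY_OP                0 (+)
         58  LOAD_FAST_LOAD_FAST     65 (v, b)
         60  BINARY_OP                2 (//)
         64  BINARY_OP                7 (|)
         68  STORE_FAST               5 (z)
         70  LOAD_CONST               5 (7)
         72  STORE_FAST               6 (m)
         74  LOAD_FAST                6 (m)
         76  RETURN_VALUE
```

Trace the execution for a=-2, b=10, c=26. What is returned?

7

LOAD_FAST_LOAD_FAST c,b → push 26,10. Stack: [26, 10]
BINARY_OP * → 26 * 10 = 260. Stack: [260]
LOAD_CONST → push 5. Stack: [260, 5]
LOAD_FAST a → push -2. Stack: [260, 5, -2]
BINARY_OP + → 5 + -2 = 3. Stack: [260, 3]
BINARY_OP * → 260 * 3 = 780. Stack: [780]
STORE_FAST w → w=780. Stack: []
LOAD_CONST → push 2. Stack: [2]
STORE_FAST w → w=2. Stack: []
LOAD_CONST → push 8. Stack: [8]
LOAD_FAST c → push 26. Stack: [8, 26]
BINARY_OP // → 8 // 26 = 0. Stack: [0]
STORE_FAST w → w=0. Stack: []
LOAD_FAST b → push 10. Stack: [10]
LOAD_CONST → push 4. Stack: [10, 4]
BINARY_OP + → 10 + 4 = 14. Stack: [14]
LOAD_FAST a → push -2. Stack: [14, -2]
BINARY_OP // → 14 // -2 = -7. Stack: [-7]
STORE_FAST v → v=-7. Stack: []
LOAD_FAST_LOAD_FAST v,c → push -7,26. Stack: [-7, 26]
BINARY_OP + → -7 + 26 = 19. Stack: [19]
LOAD_FAST_LOAD_FAST v,b → push -7,10. Stack: [19, -7, 10]
BINARY_OP // → -7 // 10 = -1. Stack: [19, -1]
BINARY_OP | → 19 | -1 = -1. Stack: [-1]
STORE_FAST z → z=-1. Stack: []
LOAD_CONST → push 7. Stack: [7]
STORE_FAST m → m=7. Stack: []
LOAD_FAST m → push 7. Stack: [7]
RETURN_VALUE → return 7.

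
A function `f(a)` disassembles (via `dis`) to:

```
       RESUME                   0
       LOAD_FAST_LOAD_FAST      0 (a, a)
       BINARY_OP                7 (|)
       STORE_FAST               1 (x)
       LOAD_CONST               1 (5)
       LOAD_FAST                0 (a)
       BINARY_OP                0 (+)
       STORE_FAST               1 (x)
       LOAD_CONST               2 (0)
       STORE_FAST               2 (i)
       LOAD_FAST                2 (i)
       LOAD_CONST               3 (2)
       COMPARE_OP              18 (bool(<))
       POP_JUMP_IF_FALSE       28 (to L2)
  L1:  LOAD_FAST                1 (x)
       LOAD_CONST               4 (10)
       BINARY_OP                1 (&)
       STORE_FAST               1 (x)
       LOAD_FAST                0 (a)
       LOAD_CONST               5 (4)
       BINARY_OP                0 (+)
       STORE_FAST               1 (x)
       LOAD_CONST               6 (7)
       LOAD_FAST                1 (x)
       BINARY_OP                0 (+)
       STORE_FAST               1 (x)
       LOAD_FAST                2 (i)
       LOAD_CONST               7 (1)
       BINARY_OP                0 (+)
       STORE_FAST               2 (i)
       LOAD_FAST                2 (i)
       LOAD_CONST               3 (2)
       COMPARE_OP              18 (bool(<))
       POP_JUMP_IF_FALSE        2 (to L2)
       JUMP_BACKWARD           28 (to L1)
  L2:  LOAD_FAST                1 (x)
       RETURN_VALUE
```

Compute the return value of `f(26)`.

37

LOAD_FAST_LOAD_FAST a,a → push 26,26. Stack: [26, 26]
BINARY_OP | → 26 | 26 = 26. Stack: [26]
STORE_FAST x → x=26. Stack: []
LOAD_CONST → push 5. Stack: [5]
LOAD_FAST a → push 26. Stack: [5, 26]
BINARY_OP + → 5 + 26 = 31. Stack: [31]
STORE_FAST x → x=31. Stack: []
LOAD_CONST → push 0. Stack: [0]
STORE_FAST i → i=0. Stack: []
LOAD_FAST i → push 0. Stack: [0]
LOAD_CONST → push 2. Stack: [0, 2]
COMPARE_OP bool(<) → 0 vs 2 = True. Stack: [True]
POP_JUMP_IF_FALSE → pop True; no jump. Stack: []
LOAD_FAST x → push 31. Stack: [31]
LOAD_CONST → push 10. Stack: [31, 10]
BINARY_OP & → 31 & 10 = 10. Stack: [10]
STORE_FAST x → x=10. Stack: []
LOAD_FAST a → push 26. Stack: [26]
LOAD_CONST → push 4. Stack: [26, 4]
BINARY_OP + → 26 + 4 = 30. Stack: [30]
STORE_FAST x → x=30. Stack: []
LOAD_CONST → push 7. Stack: [7]
LOAD_FAST x → push 30. Stack: [7, 30]
BINARY_OP + → 7 + 30 = 37. Stack: [37]
STORE_FAST x → x=37. Stack: []
LOAD_FAST i → push 0. Stack: [0]
LOAD_CONST → push 1. Stack: [0, 1]
BINARY_OP + → 0 + 1 = 1. Stack: [1]
STORE_FAST i → i=1. Stack: []
LOAD_FAST i → push 1. Stack: [1]
LOAD_CONST → push 2. Stack: [1, 2]
COMPARE_OP bool(<) → 1 vs 2 = True. Stack: [True]
POP_JUMP_IF_FALSE → pop True; no jump. Stack: []
LOAD_FAST x → push 37. Stack: [37]
LOAD_CONST → push 10. Stack: [37, 10]
BINARY_OP & → 37 & 10 = 0. Stack: [0]
STORE_FAST x → x=0. Stack: []
LOAD_FAST a → push 26. Stack: [26]
LOAD_CONST → push 4. Stack: [26, 4]
BINARY_OP + → 26 + 4 = 30. Stack: [30]
STORE_FAST x → x=30. Stack: []
LOAD_CONST → push 7. Stack: [7]
LOAD_FAST x → push 30. Stack: [7, 30]
BINARY_OP + → 7 + 30 = 37. Stack: [37]
STORE_FAST x → x=37. Stack: []
LOAD_FAST i → push 1. Stack: [1]
LOAD_CONST → push 1. Stack: [1, 1]
BINARY_OP + → 1 + 1 = 2. Stack: [2]
STORE_FAST i → i=2. Stack: []
LOAD_FAST i → push 2. Stack: [2]
LOAD_CONST → push 2. Stack: [2, 2]
COMPARE_OP bool(<) → 2 vs 2 = False. Stack: [False]
POP_JUMP_IF_FALSE → pop False; jump. Stack: []
LOAD_FAST x → push 37. Stack: [37]
RETURN_VALUE → return 37.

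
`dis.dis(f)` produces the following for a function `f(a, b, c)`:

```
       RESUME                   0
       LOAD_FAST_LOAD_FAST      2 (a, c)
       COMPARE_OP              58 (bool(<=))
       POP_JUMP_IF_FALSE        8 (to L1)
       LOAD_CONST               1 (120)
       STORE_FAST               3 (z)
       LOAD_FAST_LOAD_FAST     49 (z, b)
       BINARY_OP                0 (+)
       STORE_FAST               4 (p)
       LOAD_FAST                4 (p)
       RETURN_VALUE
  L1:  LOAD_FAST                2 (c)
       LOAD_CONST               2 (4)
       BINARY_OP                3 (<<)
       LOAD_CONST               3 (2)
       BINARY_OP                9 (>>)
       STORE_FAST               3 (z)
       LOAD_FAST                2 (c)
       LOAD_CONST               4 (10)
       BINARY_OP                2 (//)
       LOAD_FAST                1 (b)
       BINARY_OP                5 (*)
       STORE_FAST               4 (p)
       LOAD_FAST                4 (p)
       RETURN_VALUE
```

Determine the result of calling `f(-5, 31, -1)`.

151

LOAD_FAST_LOAD_FAST a,c → push -5,-1. Stack: [-5, -1]
COMPARE_OP bool(<=) → -5 vs -1 = True. Stack: [True]
POP_JUMP_IF_FALSE → pop True; no jump. Stack: []
LOAD_CONST → push 120. Stack: [120]
STORE_FAST z → z=120. Stack: []
LOAD_FAST_LOAD_FAST z,b → push 120,31. Stack: [120, 31]
BINARY_OP + → 120 + 31 = 151. Stack: [151]
STORE_FAST p → p=151. Stack: []
LOAD_FAST p → push 151. Stack: [151]
RETURN_VALUE → return 151.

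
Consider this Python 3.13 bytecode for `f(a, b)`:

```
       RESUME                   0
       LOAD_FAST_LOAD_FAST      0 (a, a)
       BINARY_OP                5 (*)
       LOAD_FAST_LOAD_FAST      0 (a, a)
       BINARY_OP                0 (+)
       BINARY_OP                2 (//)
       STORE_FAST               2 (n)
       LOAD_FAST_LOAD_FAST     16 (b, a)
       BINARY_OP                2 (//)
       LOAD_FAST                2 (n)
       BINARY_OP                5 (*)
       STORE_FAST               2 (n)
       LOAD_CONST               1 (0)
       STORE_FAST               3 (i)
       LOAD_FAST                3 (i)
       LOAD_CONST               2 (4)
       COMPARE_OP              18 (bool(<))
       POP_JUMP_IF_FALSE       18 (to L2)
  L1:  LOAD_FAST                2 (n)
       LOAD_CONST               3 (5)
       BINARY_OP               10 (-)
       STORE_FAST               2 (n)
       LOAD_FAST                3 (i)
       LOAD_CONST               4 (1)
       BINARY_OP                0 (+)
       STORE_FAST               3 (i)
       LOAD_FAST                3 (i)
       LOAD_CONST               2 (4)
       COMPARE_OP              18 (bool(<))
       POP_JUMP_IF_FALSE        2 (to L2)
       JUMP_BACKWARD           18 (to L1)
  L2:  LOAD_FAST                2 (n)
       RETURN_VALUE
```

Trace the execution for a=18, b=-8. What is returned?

-29

LOAD_FAST_LOAD_FAST a,a → push 18,18
BINARY_OP * → 18 * 18 = 324
LOAD_FAST_LOAD_FAST a,a → push 18,18
BINARY_OP + → 18 + 18 = 36
BINARY_OP // → 324 // 36 = 9
STORE_FAST n → n=9
LOAD_FAST_LOAD_FAST b,a → push -8,18
BINARY_OP // → -8 // 18 = -1
LOAD_FAST n → push 9
BINARY_OP * → -1 * 9 = -9
STORE_FAST n → n=-9
LOAD_CONST → push 0
STORE_FAST i → i=0
LOAD_FAST i → push 0
LOAD_CONST → push 4
COMPARE_OP bool(<) → 0 vs 4 = True
POP_JUMP_IF_FALSE → pop True; no jump
LOAD_FAST n → push -9
LOAD_CONST → push 5
BINARY_OP - → -9 - 5 = -14
STORE_FAST n → n=-14
LOAD_FAST i → push 0
LOAD_CONST → push 1
BINARY_OP + → 0 + 1 = 1
STORE_FAST i → i=1
LOAD_FAST i → push 1
LOAD_CONST → push 4
COMPARE_OP bool(<) → 1 vs 4 = True
POP_JUMP_IF_FALSE → pop True; no jump
LOAD_FAST n → push -14
LOAD_CONST → push 5
BINARY_OP - → -14 - 5 = -19
STORE_FAST n → n=-19
LOAD_FAST i → push 1
LOAD_CONST → push 1
BINARY_OP + → 1 + 1 = 2
STORE_FAST i → i=2
LOAD_FAST i → push 2
LOAD_CONST → push 4
COMPARE_OP bool(<) → 2 vs 4 = True
POP_JUMP_IF_FALSE → pop True; no jump
LOAD_FAST n → push -19
LOAD_CONST → push 5
BINARY_OP - → -19 - 5 = -24
STORE_FAST n → n=-24
LOAD_FAST i → push 2
LOAD_CONST → push 1
BINARY_OP + → 2 + 1 = 3
STORE_FAST i → i=3
LOAD_FAST i → push 3
LOAD_CONST → push 4
COMPARE_OP bool(<) → 3 vs 4 = True
POP_JUMP_IF_FALSE → pop True; no jump
LOAD_FAST n → push -24
LOAD_CONST → push 5
BINARY_OP - → -24 - 5 = -29
STORE_FAST n → n=-29
LOAD_FAST i → push 3
LOAD_CONST → push 1
BINARY_OP + → 3 + 1 = 4
STORE_FAST i → i=4
LOAD_FAST i → push 4
LOAD_CONST → push 4
COMPARE_OP bool(<) → 4 vs 4 = False
POP_JUMP_IF_FALSE → pop False; jump
LOAD_FAST n → push -29
RETURN_VALUE → return -29.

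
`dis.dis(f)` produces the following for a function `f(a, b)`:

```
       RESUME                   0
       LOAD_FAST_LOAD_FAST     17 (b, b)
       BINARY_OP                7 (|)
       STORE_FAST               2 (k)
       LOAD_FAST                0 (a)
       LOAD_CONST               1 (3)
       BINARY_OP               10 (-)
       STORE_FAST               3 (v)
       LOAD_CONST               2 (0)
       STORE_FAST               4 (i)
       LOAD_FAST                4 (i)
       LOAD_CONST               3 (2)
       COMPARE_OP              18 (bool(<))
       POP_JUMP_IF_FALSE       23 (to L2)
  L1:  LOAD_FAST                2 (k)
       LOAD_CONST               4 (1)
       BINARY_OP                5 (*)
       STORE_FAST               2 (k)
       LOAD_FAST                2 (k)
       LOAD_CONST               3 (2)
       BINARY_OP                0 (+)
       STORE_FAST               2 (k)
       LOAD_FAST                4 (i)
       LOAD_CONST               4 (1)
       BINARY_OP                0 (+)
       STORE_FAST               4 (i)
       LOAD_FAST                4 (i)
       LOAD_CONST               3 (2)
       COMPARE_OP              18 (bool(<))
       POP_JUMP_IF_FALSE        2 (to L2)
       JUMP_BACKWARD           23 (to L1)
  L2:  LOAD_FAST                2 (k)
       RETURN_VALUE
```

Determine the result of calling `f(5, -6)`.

-2

LOAD_FAST_LOAD_FAST b,b → push -6,-6. Stack: [-6, -6]
BINARY_OP | → -6 | -6 = -6. Stack: [-6]
STORE_FAST k → k=-6. Stack: []
LOAD_FAST a → push 5. Stack: [5]
LOAD_CONST → push 3. Stack: [5, 3]
BINARY_OP - → 5 - 3 = 2. Stack: [2]
STORE_FAST v → v=2. Stack: []
LOAD_CONST → push 0. Stack: [0]
STORE_FAST i → i=0. Stack: []
LOAD_FAST i → push 0. Stack: [0]
LOAD_CONST → push 2. Stack: [0, 2]
COMPARE_OP bool(<) → 0 vs 2 = True. Stack: [True]
POP_JUMP_IF_FALSE → pop True; no jump. Stack: []
LOAD_FAST k → push -6. Stack: [-6]
LOAD_CONST → push 1. Stack: [-6, 1]
BINARY_OP * → -6 * 1 = -6. Stack: [-6]
STORE_FAST k → k=-6. Stack: []
LOAD_FAST k → push -6. Stack: [-6]
LOAD_CONST → push 2. Stack: [-6, 2]
BINARY_OP + → -6 + 2 = -4. Stack: [-4]
STORE_FAST k → k=-4. Stack: []
LOAD_FAST i → push 0. Stack: [0]
LOAD_CONST → push 1. Stack: [0, 1]
BINARY_OP + → 0 + 1 = 1. Stack: [1]
STORE_FAST i → i=1. Stack: []
LOAD_FAST i → push 1. Stack: [1]
LOAD_CONST → push 2. Stack: [1, 2]
COMPARE_OP bool(<) → 1 vs 2 = True. Stack: [True]
POP_JUMP_IF_FALSE → pop True; no jump. Stack: []
LOAD_FAST k → push -4. Stack: [-4]
LOAD_CONST → push 1. Stack: [-4, 1]
BINARY_OP * → -4 * 1 = -4. Stack: [-4]
STORE_FAST k → k=-4. Stack: []
LOAD_FAST k → push -4. Stack: [-4]
LOAD_CONST → push 2. Stack: [-4, 2]
BINARY_OP + → -4 + 2 = -2. Stack: [-2]
STORE_FAST k → k=-2. Stack: []
LOAD_FAST i → push 1. Stack: [1]
LOAD_CONST → push 1. Stack: [1, 1]
BINARY_OP + → 1 + 1 = 2. Stack: [2]
STORE_FAST i → i=2. Stack: []
LOAD_FAST i → push 2. Stack: [2]
LOAD_CONST → push 2. Stack: [2, 2]
COMPARE_OP bool(<) → 2 vs 2 = False. Stack: [False]
POP_JUMP_IF_FALSE → pop False; jump. Stack: []
LOAD_FAST k → push -2. Stack: [-2]
RETURN_VALUE → return -2.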